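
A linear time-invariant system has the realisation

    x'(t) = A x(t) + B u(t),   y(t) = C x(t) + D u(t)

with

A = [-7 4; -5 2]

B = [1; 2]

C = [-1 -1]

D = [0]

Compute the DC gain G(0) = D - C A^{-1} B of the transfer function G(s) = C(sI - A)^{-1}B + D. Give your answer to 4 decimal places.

-2.5000

G(0) = C(-A)^{-1}B + D = -C A^{-1} B + D.
det A = 6, so A^{-1} = (1/6)·adj(A) = [[1/3, -2/3], [5/6, -7/6]]
A^{-1} B = [-1, -3/2]^T
C A^{-1} B = 5/2
G(0) = D - C A^{-1} B = 0 - (5/2) = -5/2 ≈ -2.5000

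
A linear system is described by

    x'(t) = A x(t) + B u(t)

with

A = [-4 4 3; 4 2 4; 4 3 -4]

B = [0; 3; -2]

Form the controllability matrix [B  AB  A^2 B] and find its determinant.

AB = [[6], [-2], [17]]
A^2B = [[19], [88], [-50]]
Controllability matrix C = [B  AB  A^2B] = [[0, 6, 19], [3, -2, 88], [-2, 17, -50]]
Expanding along the first row, det(C) = 0·((-2)·(-50) - 88·17) - 6·(3·(-50) - 88·(-2)) + 19·(3·17 - (-2)·(-2)) = 0·(-1396) - 6·26 + 19·47 = 737
Since det(C) ≠ 0, rank(C) = 3 and the system is completely controllable.

737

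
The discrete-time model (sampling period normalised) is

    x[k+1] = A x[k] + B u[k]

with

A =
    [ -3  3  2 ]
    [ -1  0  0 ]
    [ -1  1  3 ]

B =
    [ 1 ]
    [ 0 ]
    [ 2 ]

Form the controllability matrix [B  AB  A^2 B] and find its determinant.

-2

AB = [[1], [-1], [5]]
A^2B = [[4], [-1], [13]]
Controllability matrix C = [B  AB  A^2B] = [[1, 1, 4], [0, -1, -1], [2, 5, 13]]
Expanding along the first row, det(C) = 1·((-1)·13 - (-1)·5) - 1·(0·13 - (-1)·2) + 4·(0·5 - (-1)·2) = 1·(-8) - 1·2 + 4·2 = -2
Since det(C) ≠ 0, rank(C) = 3 and the system is completely controllable.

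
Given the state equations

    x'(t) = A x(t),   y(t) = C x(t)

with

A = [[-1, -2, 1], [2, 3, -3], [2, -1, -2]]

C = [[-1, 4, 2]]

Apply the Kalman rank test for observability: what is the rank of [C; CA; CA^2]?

3

CA = [[13, 12, -17]]
CA^2 = [[-23, 27, 11]]
Observability matrix O = [C; CA; CA^2] = [[-1, 4, 2], [13, 12, -17], [-23, 27, 11]]
det(O) = (-1)·(12·11 - (-17)·27) - 4·(13·11 - (-17)·(-23)) + 2·(13·27 - 12·(-23)) = (-1)·591 - 4·(-248) + 2·627 = 1655 ≠ 0, so rank(O) = 3.
rank(O) = 3 = n, so the pair (A, C) is completely observable.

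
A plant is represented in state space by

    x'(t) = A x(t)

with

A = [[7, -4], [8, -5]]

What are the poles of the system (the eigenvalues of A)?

det(sI - A) = s^2 - (tr A)s + det A, with tr A = 7 + (-5) = 2 and det A = 7·(-5) - (-4)·8 = -35 - (-32) = -3.
So p(s) = det(sI - A) = s^2 - 2s - 3.
Factor s^2 - 2s - 3: two numbers with sum 2 and product -3 are 3 and -1, so s^2 - 2s - 3 = (s - 3)(s + 1).
Hence p(s) = (s - 3) (s + 1), with roots -1, 3.
At least one eigenvalue has non-negative real part, so the system is not asymptotically stable.

-1, 3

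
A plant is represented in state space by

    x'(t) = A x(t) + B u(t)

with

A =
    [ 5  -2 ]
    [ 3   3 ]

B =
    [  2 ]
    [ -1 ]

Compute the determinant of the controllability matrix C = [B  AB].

18

AB = [[12], [3]]
Controllability matrix C = [B  AB] = [[2, 12], [-1, 3]]
det(C) = 2·3 - 12·(-1) = 6 - (-12) = 18
Since det(C) ≠ 0, rank(C) = 2 and the system is completely controllable.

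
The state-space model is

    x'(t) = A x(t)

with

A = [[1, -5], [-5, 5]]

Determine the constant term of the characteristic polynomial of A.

-20

For a 2×2 matrix, det(sI - A) = s^2 - (tr A)s + det A.
tr A = 6, det A = -20.
So p(s) = s^2 - 6s - 20.
The constant term is -20.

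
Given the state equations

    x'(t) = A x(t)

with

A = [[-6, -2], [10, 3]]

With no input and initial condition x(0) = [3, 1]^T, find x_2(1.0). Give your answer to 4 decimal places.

8.2744

det(sI - A) = s^2 - (tr A)s + det A, with tr A = (-6) + 3 = -3 and det A = (-6)·3 - (-2)·10 = -18 - (-20) = 2.
So p(s) = det(sI - A) = s^2 + 3s + 2.
Factor s^2 + 3s + 2: two numbers with sum -3 and product 2 are -1 and -2, so s^2 + 3s + 2 = (s + 1)(s + 2).
Hence p(s) = (s + 1) (s + 2), with roots -2, -1.
The eigenvalues -2, -1 are distinct and real, so A is diagonalisable and x(t) = e^{At} x(0) = V diag(e^{λ_i t}) V^{-1} x(0), where the columns of V are the eigenvectors.
λ = -2: A - (-2)I = [[-4, -2], [10, 5]]. Row 1 gives (-4)·v1 + (-2)·v2 = 0, so take v_1 = [1, -2]^T.
λ = -1: A - (-1)I = [[-5, -2], [10, 4]]. Row 1 gives (-5)·v1 + (-2)·v2 = 0, so take v_2 = [-2, 5]^T.
V = [v_1 v_2] = [[1, -2], [-2, 5]] has det V = 1, so V^{-1} = adj(V)/det V = [[5, 2], [2, 1]].
Modal coordinates z(0) = V^{-1} x(0): 5·3 + 2·1 = 17; 2·3 + 1·1 = 7; so z(0) = [17, 7]^T.
x_2(t) = Σ_i (v_i)_2 · z_i(0) · e^{λ_i t} (row 2 of V times the modal terms).
x_2(1.0) = (-2)·17·e^{-2·1.0} + 5·7·e^{-1·1.0} = (-34)·0.135335 + 35·0.367879 = 8.2744.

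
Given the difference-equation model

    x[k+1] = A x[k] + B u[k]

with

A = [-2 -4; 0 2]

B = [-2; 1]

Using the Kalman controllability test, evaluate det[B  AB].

-4

AB = [[0], [2]]
Controllability matrix C = [B  AB] = [[-2, 0], [1, 2]]
det(C) = (-2)·2 - 0·1 = -4 - 0 = -4
Since det(C) ≠ 0, rank(C) = 2 and the system is completely controllable.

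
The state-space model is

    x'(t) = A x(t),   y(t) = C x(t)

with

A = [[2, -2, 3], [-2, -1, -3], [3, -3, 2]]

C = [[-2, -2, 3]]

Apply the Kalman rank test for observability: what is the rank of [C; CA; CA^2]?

3

CA = [[9, -3, 6]]
CA^2 = [[42, -33, 48]]
Observability matrix O = [C; CA; CA^2] = [[-2, -2, 3], [9, -3, 6], [42, -33, 48]]
det(O) = (-2)·((-3)·48 - 6·(-33)) - (-2)·(9·48 - 6·42) + 3·(9·(-33) - (-3)·42) = (-2)·54 - (-2)·180 + 3·(-171) = -261 ≠ 0, so rank(O) = 3.
rank(O) = 3 = n, so the pair (A, C) is completely observable.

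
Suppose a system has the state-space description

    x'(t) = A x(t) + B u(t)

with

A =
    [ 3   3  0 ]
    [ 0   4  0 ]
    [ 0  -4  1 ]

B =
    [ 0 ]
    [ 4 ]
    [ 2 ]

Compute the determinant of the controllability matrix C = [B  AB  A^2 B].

-2112

AB = [[12], [16], [-14]]
A^2B = [[84], [64], [-78]]
Controllability matrix C = [B  AB  A^2B] = [[0, 12, 84], [4, 16, 64], [2, -14, -78]]
Expanding along the first row, det(C) = 0·(16·(-78) - 64·(-14)) - 12·(4·(-78) - 64·2) + 84·(4·(-14) - 16·2) = 0·(-352) - 12·(-440) + 84·(-88) = -2112
Since det(C) ≠ 0, rank(C) = 3 and the system is completely controllable.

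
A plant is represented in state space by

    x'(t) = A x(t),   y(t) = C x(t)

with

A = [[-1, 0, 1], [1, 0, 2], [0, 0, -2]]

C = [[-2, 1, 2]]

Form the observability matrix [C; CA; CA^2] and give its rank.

CA = [[3, 0, -4]]
CA^2 = [[-3, 0, 11]]
Observability matrix O = [C; CA; CA^2] = [[-2, 1, 2], [3, 0, -4], [-3, 0, 11]]
det(O) = (-2)·(0·11 - (-4)·0) - 1·(3·11 - (-4)·(-3)) + 2·(3·0 - 0·(-3)) = (-2)·0 - 1·21 + 2·0 = -21 ≠ 0, so rank(O) = 3.
rank(O) = 3 = n, so the pair (A, C) is completely observable.

3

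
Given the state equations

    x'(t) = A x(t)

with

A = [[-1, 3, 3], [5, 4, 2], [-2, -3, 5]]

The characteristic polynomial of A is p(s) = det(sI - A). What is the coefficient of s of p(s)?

Expand det(sI - A) for the 3×3 matrix.
p(s) = s^3 - 8s^2 + 8s + 134.
(Check: constant term = det(-A) = (-1)^3 det A = 134; coefficient of s^2 = -tr A = -8.)
The coefficient of s is 8.

8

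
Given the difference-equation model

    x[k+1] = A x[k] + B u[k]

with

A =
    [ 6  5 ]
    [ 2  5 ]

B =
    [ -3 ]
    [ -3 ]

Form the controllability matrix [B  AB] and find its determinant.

-36

AB = [[-33], [-21]]
Controllability matrix C = [B  AB] = [[-3, -33], [-3, -21]]
det(C) = (-3)·(-21) - (-33)·(-3) = 63 - 99 = -36
Since det(C) ≠ 0, rank(C) = 2 and the system is completely controllable.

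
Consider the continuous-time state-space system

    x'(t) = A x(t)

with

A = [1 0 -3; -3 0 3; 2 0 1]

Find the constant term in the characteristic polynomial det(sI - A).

Expand det(sI - A) for the 3×3 matrix.
p(s) = s^3 - 2s^2 + 7s.
(Check: constant term = det(-A) = (-1)^3 det A = 0; coefficient of s^2 = -tr A = -2.)
The constant term is 0.

0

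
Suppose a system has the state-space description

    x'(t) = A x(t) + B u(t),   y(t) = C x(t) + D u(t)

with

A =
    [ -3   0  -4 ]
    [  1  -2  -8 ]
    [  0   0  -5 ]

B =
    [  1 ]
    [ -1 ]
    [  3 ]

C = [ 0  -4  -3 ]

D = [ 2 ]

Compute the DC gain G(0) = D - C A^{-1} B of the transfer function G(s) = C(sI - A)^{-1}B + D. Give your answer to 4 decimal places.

G(0) = C(-A)^{-1}B + D = -C A^{-1} B + D.
det A = -30, so A^{-1} = (1/-30)·adj(A) = [[-1/3, 0, 4/15], [-1/6, -1/2, 14/15], [0, 0, -1/5]]
A^{-1} B = [7/15, 47/15, -3/5]^T
C A^{-1} B = -161/15
G(0) = D - C A^{-1} B = 2 - (-161/15) = 191/15 ≈ 12.7333

12.7333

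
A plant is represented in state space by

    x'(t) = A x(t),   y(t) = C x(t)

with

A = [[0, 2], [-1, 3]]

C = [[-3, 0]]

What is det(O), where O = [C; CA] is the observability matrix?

18

CA = [[0, -6]]
Observability matrix O = [C; CA] = [[-3, 0], [0, -6]]
det(O) = (-3)·(-6) - 0·0 = 18 - 0 = 18
Since det(O) ≠ 0, rank(O) = 2 and the system is completely observable.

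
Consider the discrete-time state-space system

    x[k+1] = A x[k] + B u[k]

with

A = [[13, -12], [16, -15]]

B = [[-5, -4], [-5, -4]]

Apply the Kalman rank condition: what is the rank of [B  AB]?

1

AB = [[-5, -4], [-5, -4]]
Controllability matrix C = [B  AB] = [[-5, -4, -5, -4], [-5, -4, -5, -4]]
Every column of C is a scalar multiple of column 1 = [-5, -5] (multipliers 1, 4/5, 1, 4/5), so the columns span a one-dimensional space.
C ≠ 0, hence rank(C) = 1.
rank(C) = 1 < n = 2, so the pair (A, B) is not completely controllable.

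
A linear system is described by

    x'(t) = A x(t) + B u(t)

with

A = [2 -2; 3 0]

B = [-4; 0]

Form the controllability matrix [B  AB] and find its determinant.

AB = [[-8], [-12]]
Controllability matrix C = [B  AB] = [[-4, -8], [0, -12]]
det(C) = (-4)·(-12) - (-8)·0 = 48 - 0 = 48
Since det(C) ≠ 0, rank(C) = 2 and the system is completely controllable.

48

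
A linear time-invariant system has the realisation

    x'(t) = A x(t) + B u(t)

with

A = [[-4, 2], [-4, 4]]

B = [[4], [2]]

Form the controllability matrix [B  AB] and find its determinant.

-8

AB = [[-12], [-8]]
Controllability matrix C = [B  AB] = [[4, -12], [2, -8]]
det(C) = 4·(-8) - (-12)·2 = -32 - (-24) = -8
Since det(C) ≠ 0, rank(C) = 2 and the system is completely controllable.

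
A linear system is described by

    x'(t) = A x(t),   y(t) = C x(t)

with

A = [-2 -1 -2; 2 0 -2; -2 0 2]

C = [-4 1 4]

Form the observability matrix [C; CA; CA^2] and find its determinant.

CA = [[2, 4, 14]]
CA^2 = [[-24, -2, 16]]
Observability matrix O = [C; CA; CA^2] = [[-4, 1, 4], [2, 4, 14], [-24, -2, 16]]
Expanding along the first row, det(O) = (-4)·(4·16 - 14·(-2)) - 1·(2·16 - 14·(-24)) + 4·(2·(-2) - 4·(-24)) = (-4)·92 - 1·368 + 4·92 = -368
Since det(O) ≠ 0, rank(O) = 3 and the system is completely observable.

-368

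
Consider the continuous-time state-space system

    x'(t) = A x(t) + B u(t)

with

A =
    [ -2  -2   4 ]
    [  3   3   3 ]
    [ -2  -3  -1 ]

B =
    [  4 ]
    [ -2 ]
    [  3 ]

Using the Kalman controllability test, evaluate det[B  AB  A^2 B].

430

AB = [[8], [15], [-5]]
A^2B = [[-66], [54], [-56]]
Controllability matrix C = [B  AB  A^2B] = [[4, 8, -66], [-2, 15, 54], [3, -5, -56]]
Expanding along the first row, det(C) = 4·(15·(-56) - 54·(-5)) - 8·((-2)·(-56) - 54·3) + (-66)·((-2)·(-5) - 15·3) = 4·(-570) - 8·(-50) + (-66)·(-35) = 430
Since det(C) ≠ 0, rank(C) = 3 and the system is completely controllable.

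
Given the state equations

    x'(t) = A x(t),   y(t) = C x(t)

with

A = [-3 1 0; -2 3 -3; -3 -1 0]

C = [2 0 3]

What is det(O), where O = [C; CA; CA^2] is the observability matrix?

CA = [[-15, -1, 0]]
CA^2 = [[47, -18, 3]]
Observability matrix O = [C; CA; CA^2] = [[2, 0, 3], [-15, -1, 0], [47, -18, 3]]
Expanding along the first row, det(O) = 2·((-1)·3 - 0·(-18)) - 0·((-15)·3 - 0·47) + 3·((-15)·(-18) - (-1)·47) = 2·(-3) - 0·(-45) + 3·317 = 945
Since det(O) ≠ 0, rank(O) = 3 and the system is completely observable.

945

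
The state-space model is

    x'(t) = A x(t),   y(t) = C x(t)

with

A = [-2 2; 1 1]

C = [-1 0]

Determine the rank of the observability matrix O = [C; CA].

CA = [[2, -2]]
Observability matrix O = [C; CA] = [[-1, 0], [2, -2]]
det(O) = (-1)·(-2) - 0·2 = 2 - 0 = 2 ≠ 0, so rank(O) = 2.
rank(O) = 2 = n, so the pair (A, C) is completely observable.

2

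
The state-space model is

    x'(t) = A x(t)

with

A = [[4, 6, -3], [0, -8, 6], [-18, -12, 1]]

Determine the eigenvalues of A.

det(sI - A) = s^3 - (tr A)s^2 + (M11 + M22 + M33)s - det A, where Mii is the 2×2 principal minor of A obtained by deleting row i and column i.
tr A = 4 + (-8) + 1 = -3; M11 = (-8)·1 - 6·(-12) = -8 - (-72) = 64; M22 = 4·1 - (-3)·(-18) = 4 - 54 = -50; M33 = 4·(-8) - 6·0 = -32 - 0 = -32; sum of minors = -18.
det A = 4·((-8)·1 - 6·(-12)) - 6·(0·1 - 6·(-18)) + (-3)·(0·(-12) - (-8)·(-18)) = 4·64 - 6·108 + (-3)·(-144) = 40.
So p(s) = det(sI - A) = s^3 + 3s^2 - 18s - 40.
Rational-root test: any integer root divides -40. Testing small divisors, s = -2 works: p(-2) = -8 + 12 + 36 + (-40) = 0, so (s + 2) is a factor.
Dividing, p(s) = (s + 2)(s^2 + s - 20).
Factor s^2 + s - 20: two numbers with sum -1 and product -20 are 4 and -5, so s^2 + s - 20 = (s - 4)(s + 5).
Hence p(s) = (s - 4) (s + 2) (s + 5), with roots -5, -2, 4.
At least one eigenvalue has non-negative real part, so the system is not asymptotically stable.

-5, -2, 4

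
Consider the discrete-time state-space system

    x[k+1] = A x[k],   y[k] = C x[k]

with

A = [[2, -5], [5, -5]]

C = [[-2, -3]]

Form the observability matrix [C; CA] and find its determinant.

-107

CA = [[-19, 25]]
Observability matrix O = [C; CA] = [[-2, -3], [-19, 25]]
det(O) = (-2)·25 - (-3)·(-19) = -50 - 57 = -107
Since det(O) ≠ 0, rank(O) = 2 and the system is completely observable.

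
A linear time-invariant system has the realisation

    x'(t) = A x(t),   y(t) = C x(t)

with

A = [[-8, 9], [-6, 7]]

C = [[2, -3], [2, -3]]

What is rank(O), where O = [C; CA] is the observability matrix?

CA = [[2, -3], [2, -3]]
Observability matrix O = [C; CA] = [[2, -3], [2, -3], [2, -3], [2, -3]]
Every row of O is a scalar multiple of row 1 = [2, -3] (multipliers 1, 1, 1, 1), so the rows span a one-dimensional space.
O ≠ 0, hence rank(O) = 1.
rank(O) = 1 < n = 2, so the pair (A, C) is not completely observable.

1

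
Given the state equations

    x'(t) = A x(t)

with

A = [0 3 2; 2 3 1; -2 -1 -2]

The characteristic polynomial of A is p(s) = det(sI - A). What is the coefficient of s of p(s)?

-7

Expand det(sI - A) for the 3×3 matrix.
p(s) = s^3 - s^2 - 7s - 14.
(Check: constant term = det(-A) = (-1)^3 det A = -14; coefficient of s^2 = -tr A = -1.)
The coefficient of s is -7.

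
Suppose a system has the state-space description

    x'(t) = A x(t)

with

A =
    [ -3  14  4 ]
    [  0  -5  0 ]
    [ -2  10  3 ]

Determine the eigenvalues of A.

-5, -1, 1

det(sI - A) = s^3 - (tr A)s^2 + (M11 + M22 + M33)s - det A, where Mii is the 2×2 principal minor of A obtained by deleting row i and column i.
tr A = (-3) + (-5) + 3 = -5; M11 = (-5)·3 - 0·10 = -15 - 0 = -15; M22 = (-3)·3 - 4·(-2) = -9 - (-8) = -1; M33 = (-3)·(-5) - 14·0 = 15 - 0 = 15; sum of minors = -1.
det A = (-3)·((-5)·3 - 0·10) - 14·(0·3 - 0·(-2)) + 4·(0·10 - (-5)·(-2)) = (-3)·(-15) - 14·0 + 4·(-10) = 5.
So p(s) = det(sI - A) = s^3 + 5s^2 - s - 5.
Rational-root test: any integer root divides -5. Testing small divisors, s = -1 works: p(-1) = -1 + 5 + 1 + (-5) = 0, so (s + 1) is a factor.
Dividing, p(s) = (s + 1)(s^2 + 4s - 5).
Factor s^2 + 4s - 5: two numbers with sum -4 and product -5 are 1 and -5, so s^2 + 4s - 5 = (s - 1)(s + 5).
Hence p(s) = (s - 1) (s + 1) (s + 5), with roots -5, -1, 1.
At least one eigenvalue has non-negative real part, so the system is not asymptotically stable.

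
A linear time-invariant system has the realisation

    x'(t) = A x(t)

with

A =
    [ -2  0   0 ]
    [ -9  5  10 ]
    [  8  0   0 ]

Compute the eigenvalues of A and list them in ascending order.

det(sI - A) = s^3 - (tr A)s^2 + (M11 + M22 + M33)s - det A, where Mii is the 2×2 principal minor of A obtained by deleting row i and column i.
tr A = (-2) + 5 + 0 = 3; M11 = 5·0 - 10·0 = 0 - 0 = 0; M22 = (-2)·0 - 0·8 = 0 - 0 = 0; M33 = (-2)·5 - 0·(-9) = -10 - 0 = -10; sum of minors = -10.
det A = (-2)·(5·0 - 10·0) - 0·((-9)·0 - 10·8) + 0·((-9)·0 - 5·8) = (-2)·0 - 0·(-80) + 0·(-40) = 0.
So p(s) = det(sI - A) = s^3 - 3s^2 - 10s.
The constant term is 0, so p(s) = s(s^2 - 3s - 10).
Factor s^2 - 3s - 10: two numbers with sum 3 and product -10 are 5 and -2, so s^2 - 3s - 10 = (s - 5)(s + 2).
Hence p(s) = s (s - 5) (s + 2), with roots -2, 0, 5.
At least one eigenvalue has non-negative real part, so the system is not asymptotically stable.

-2, 0, 5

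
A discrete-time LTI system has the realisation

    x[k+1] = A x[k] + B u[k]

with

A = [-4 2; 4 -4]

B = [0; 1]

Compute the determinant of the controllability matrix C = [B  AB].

AB = [[2], [-4]]
Controllability matrix C = [B  AB] = [[0, 2], [1, -4]]
det(C) = 0·(-4) - 2·1 = 0 - 2 = -2
Since det(C) ≠ 0, rank(C) = 2 and the system is completely controllable.

-2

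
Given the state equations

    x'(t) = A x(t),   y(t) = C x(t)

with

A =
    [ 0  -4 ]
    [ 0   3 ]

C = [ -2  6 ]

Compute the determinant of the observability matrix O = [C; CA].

-52

CA = [[0, 26]]
Observability matrix O = [C; CA] = [[-2, 6], [0, 26]]
det(O) = (-2)·26 - 6·0 = -52 - 0 = -52
Since det(O) ≠ 0, rank(O) = 2 and the system is completely observable.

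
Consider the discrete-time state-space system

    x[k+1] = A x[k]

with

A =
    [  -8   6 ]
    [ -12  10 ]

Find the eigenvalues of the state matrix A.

-2, 4

det(zI - A) = z^2 - (tr A)z + det A, with tr A = (-8) + 10 = 2 and det A = (-8)·10 - 6·(-12) = -80 - (-72) = -8.
So p(z) = det(zI - A) = z^2 - 2z - 8.
Factor z^2 - 2z - 8: two numbers with sum 2 and product -8 are 4 and -2, so z^2 - 2z - 8 = (z - 4)(z + 2).
Hence p(z) = (z - 4) (z + 2), with roots -2, 4.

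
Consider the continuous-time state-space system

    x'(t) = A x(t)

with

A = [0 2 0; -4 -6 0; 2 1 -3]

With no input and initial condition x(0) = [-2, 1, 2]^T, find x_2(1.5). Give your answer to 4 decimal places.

det(sI - A) = s^3 - (tr A)s^2 + (M11 + M22 + M33)s - det A, where Mii is the 2×2 principal minor of A obtained by deleting row i and column i.
tr A = 0 + (-6) + (-3) = -9; M11 = (-6)·(-3) - 0·1 = 18 - 0 = 18; M22 = 0·(-3) - 0·2 = 0 - 0 = 0; M33 = 0·(-6) - 2·(-4) = 0 - (-8) = 8; sum of minors = 26.
det A = 0·((-6)·(-3) - 0·1) - 2·((-4)·(-3) - 0·2) + 0·((-4)·1 - (-6)·2) = 0·18 - 2·12 + 0·8 = -24.
So p(s) = det(sI - A) = s^3 + 9s^2 + 26s + 24.
Rational-root test: any integer root divides 24. Testing small divisors, s = -2 works: p(-2) = -8 + 36 + (-52) + 24 = 0, so (s + 2) is a factor.
Dividing, p(s) = (s + 2)(s^2 + 7s + 12).
Factor s^2 + 7s + 12: two numbers with sum -7 and product 12 are -3 and -4, so s^2 + 7s + 12 = (s + 3)(s + 4).
Hence p(s) = (s + 2) (s + 3) (s + 4), with roots -4, -3, -2.
The eigenvalues -4, -3, -2 are distinct and real, so A is diagonalisable and x(t) = e^{At} x(0) = V diag(e^{λ_i t}) V^{-1} x(0), where the columns of V are the eigenvectors.
λ = -4: A - (-4)I = [[4, 2, 0], [-4, -2, 0], [2, 1, 1]]. v must be orthogonal to every row; (row 1) × (row 3) = [2, -4, 0], so take v_1 = [1, -2, 0]^T.
λ = -3: A - (-3)I = [[3, 2, 0], [-4, -3, 0], [2, 1, 0]]. v must be orthogonal to every row; (row 1) × (row 2) = [0, 0, -1], so take v_2 = [0, 0, 1]^T.
λ = -2: A - (-2)I = [[2, 2, 0], [-4, -4, 0], [2, 1, -1]]. v must be orthogonal to every row; (row 1) × (row 3) = [-2, 2, -2], so take v_3 = [1, -1, 1]^T.
V = [v_1 v_2 v_3] = [[1, 0, 1], [-2, 0, -1], [0, 1, 1]] has det V = -1, so V^{-1} = adj(V)/det V = [[-1, -1, 0], [-2, -1, 1], [2, 1, 0]].
Modal coordinates z(0) = V^{-1} x(0): (-1)·(-2) + (-1)·1 + 0·2 = 1; (-2)·(-2) + (-1)·1 + 1·2 = 5; 2·(-2) + 1·1 + 0·2 = -3; so z(0) = [1, 5, -3]^T.
x_2(t) = Σ_i (v_i)_2 · z_i(0) · e^{λ_i t} (row 2 of V times the modal terms).
x_2(1.5) = (-2)·1·e^{-4·1.5} + 0·5·e^{-3·1.5} + (-1)·(-3)·e^{-2·1.5} = (-2)·0.002479 + 0·0.011109 + 3·0.049787 = 0.1444.

0.1444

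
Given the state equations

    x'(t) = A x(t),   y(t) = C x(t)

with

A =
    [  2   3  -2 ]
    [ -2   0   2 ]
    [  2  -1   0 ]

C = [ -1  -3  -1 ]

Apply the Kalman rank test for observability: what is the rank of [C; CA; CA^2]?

CA = [[2, -2, -4]]
CA^2 = [[0, 10, -8]]
Observability matrix O = [C; CA; CA^2] = [[-1, -3, -1], [2, -2, -4], [0, 10, -8]]
det(O) = (-1)·((-2)·(-8) - (-4)·10) - (-3)·(2·(-8) - (-4)·0) + (-1)·(2·10 - (-2)·0) = (-1)·56 - (-3)·(-16) + (-1)·20 = -124 ≠ 0, so rank(O) = 3.
rank(O) = 3 = n, so the pair (A, C) is completely observable.

3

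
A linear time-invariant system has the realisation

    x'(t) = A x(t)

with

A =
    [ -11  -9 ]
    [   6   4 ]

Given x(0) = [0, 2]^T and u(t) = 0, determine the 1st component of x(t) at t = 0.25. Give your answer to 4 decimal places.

-1.9202

det(sI - A) = s^2 - (tr A)s + det A, with tr A = (-11) + 4 = -7 and det A = (-11)·4 - (-9)·6 = -44 - (-54) = 10.
So p(s) = det(sI - A) = s^2 + 7s + 10.
Factor s^2 + 7s + 10: two numbers with sum -7 and product 10 are -2 and -5, so s^2 + 7s + 10 = (s + 2)(s + 5).
Hence p(s) = (s + 2) (s + 5), with roots -5, -2.
The eigenvalues -5, -2 are distinct and real, so A is diagonalisable and x(t) = e^{At} x(0) = V diag(e^{λ_i t}) V^{-1} x(0), where the columns of V are the eigenvectors.
λ = -5: A - (-5)I = [[-6, -9], [6, 9]]. Row 1 gives (-6)·v1 + (-9)·v2 = 0, so take v_1 = [3, -2]^T.
λ = -2: A - (-2)I = [[-9, -9], [6, 6]]. Row 1 gives (-9)·v1 + (-9)·v2 = 0, so take v_2 = [1, -1]^T.
V = [v_1 v_2] = [[3, 1], [-2, -1]] has det V = -1, so V^{-1} = adj(V)/det V = [[1, 1], [-2, -3]].
Modal coordinates z(0) = V^{-1} x(0): 1·0 + 1·2 = 2; (-2)·0 + (-3)·2 = -6; so z(0) = [2, -6]^T.
x_1(t) = Σ_i (v_i)_1 · z_i(0) · e^{λ_i t} (row 1 of V times the modal terms).
x_1(0.25) = 3·2·e^{-5·0.25} + 1·(-6)·e^{-2·0.25} = 6·0.286505 + (-6)·0.606531 = -1.9202.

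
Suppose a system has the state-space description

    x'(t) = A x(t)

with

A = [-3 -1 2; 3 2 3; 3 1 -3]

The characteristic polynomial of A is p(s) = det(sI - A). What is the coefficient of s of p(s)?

-9

Expand det(sI - A) for the 3×3 matrix.
p(s) = s^3 + 4s^2 - 9s - 3.
(Check: constant term = det(-A) = (-1)^3 det A = -3; coefficient of s^2 = -tr A = 4.)
The coefficient of s is -9.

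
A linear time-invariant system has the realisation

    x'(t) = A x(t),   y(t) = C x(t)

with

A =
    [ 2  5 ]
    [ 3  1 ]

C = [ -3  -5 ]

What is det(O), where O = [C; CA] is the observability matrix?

CA = [[-21, -20]]
Observability matrix O = [C; CA] = [[-3, -5], [-21, -20]]
det(O) = (-3)·(-20) - (-5)·(-21) = 60 - 105 = -45
Since det(O) ≠ 0, rank(O) = 2 and the system is completely observable.

-45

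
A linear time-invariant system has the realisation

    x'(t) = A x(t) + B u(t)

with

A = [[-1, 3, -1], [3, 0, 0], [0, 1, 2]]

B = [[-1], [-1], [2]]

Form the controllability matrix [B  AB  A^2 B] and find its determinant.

33

AB = [[-4], [-3], [3]]
A^2B = [[-8], [-12], [3]]
Controllability matrix C = [B  AB  A^2B] = [[-1, -4, -8], [-1, -3, -12], [2, 3, 3]]
Expanding along the first row, det(C) = (-1)·((-3)·3 - (-12)·3) - (-4)·((-1)·3 - (-12)·2) + (-8)·((-1)·3 - (-3)·2) = (-1)·27 - (-4)·21 + (-8)·3 = 33
Since det(C) ≠ 0, rank(C) = 3 and the system is completely controllable.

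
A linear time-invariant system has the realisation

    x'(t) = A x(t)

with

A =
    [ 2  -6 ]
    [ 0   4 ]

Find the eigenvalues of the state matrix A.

2, 4

det(sI - A) = s^2 - (tr A)s + det A, with tr A = 2 + 4 = 6 and det A = 2·4 - (-6)·0 = 8 - 0 = 8.
So p(s) = det(sI - A) = s^2 - 6s + 8.
Factor s^2 - 6s + 8: two numbers with sum 6 and product 8 are 4 and 2, so s^2 - 6s + 8 = (s - 4)(s - 2).
Hence p(s) = (s - 4) (s - 2), with roots 2, 4.
At least one eigenvalue has non-negative real part, so the system is not asymptotically stable.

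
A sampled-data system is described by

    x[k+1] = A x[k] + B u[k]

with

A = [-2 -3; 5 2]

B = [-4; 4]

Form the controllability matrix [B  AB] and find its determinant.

AB = [[-4], [-12]]
Controllability matrix C = [B  AB] = [[-4, -4], [4, -12]]
det(C) = (-4)·(-12) - (-4)·4 = 48 - (-16) = 64
Since det(C) ≠ 0, rank(C) = 2 and the system is completely controllable.

64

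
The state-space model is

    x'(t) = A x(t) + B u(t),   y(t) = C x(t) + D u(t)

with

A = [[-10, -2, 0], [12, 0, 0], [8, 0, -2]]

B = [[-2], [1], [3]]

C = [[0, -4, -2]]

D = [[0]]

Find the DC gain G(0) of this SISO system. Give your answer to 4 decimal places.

G(0) = C(-A)^{-1}B + D = -C A^{-1} B + D.
det A = -48, so A^{-1} = (1/-48)·adj(A) = [[0, 1/12, 0], [-1/2, -5/12, 0], [0, 1/3, -1/2]]
A^{-1} B = [1/12, 7/12, -7/6]^T
C A^{-1} B = 0
G(0) = D - C A^{-1} B = 0 - (0) = 0

0.0000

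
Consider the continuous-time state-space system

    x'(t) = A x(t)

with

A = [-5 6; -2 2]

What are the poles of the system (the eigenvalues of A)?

det(sI - A) = s^2 - (tr A)s + det A, with tr A = (-5) + 2 = -3 and det A = (-5)·2 - 6·(-2) = -10 - (-12) = 2.
So p(s) = det(sI - A) = s^2 + 3s + 2.
Factor s^2 + 3s + 2: two numbers with sum -3 and product 2 are -1 and -2, so s^2 + 3s + 2 = (s + 1)(s + 2).
Hence p(s) = (s + 1) (s + 2), with roots -2, -1.
All eigenvalues have negative real part, so the system is asymptotically stable.

-2, -1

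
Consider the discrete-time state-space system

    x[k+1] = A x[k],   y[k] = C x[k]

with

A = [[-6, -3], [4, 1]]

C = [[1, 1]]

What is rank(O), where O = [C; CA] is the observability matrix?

1

CA = [[-2, -2]]
Observability matrix O = [C; CA] = [[1, 1], [-2, -2]]
Every row of O is a scalar multiple of row 1 = [1, 1] (multipliers 1, -2), so the rows span a one-dimensional space.
O ≠ 0, hence rank(O) = 1.
rank(O) = 1 < n = 2, so the pair (A, C) is not completely observable.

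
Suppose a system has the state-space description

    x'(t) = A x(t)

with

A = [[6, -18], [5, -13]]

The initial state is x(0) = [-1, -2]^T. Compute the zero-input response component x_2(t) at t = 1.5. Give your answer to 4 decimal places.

det(sI - A) = s^2 - (tr A)s + det A, with tr A = 6 + (-13) = -7 and det A = 6·(-13) - (-18)·5 = -78 - (-90) = 12.
So p(s) = det(sI - A) = s^2 + 7s + 12.
Factor s^2 + 7s + 12: two numbers with sum -7 and product 12 are -3 and -4, so s^2 + 7s + 12 = (s + 3)(s + 4).
Hence p(s) = (s + 3) (s + 4), with roots -4, -3.
The eigenvalues -4, -3 are distinct and real, so A is diagonalisable and x(t) = e^{At} x(0) = V diag(e^{λ_i t}) V^{-1} x(0), where the columns of V are the eigenvectors.
λ = -4: A - (-4)I = [[10, -18], [5, -9]]. Row 1 gives 10·v1 + (-18)·v2 = 0, so take v_1 = [-9, -5]^T.
λ = -3: A - (-3)I = [[9, -18], [5, -10]]. Row 1 gives 9·v1 + (-18)·v2 = 0, so take v_2 = [2, 1]^T.
V = [v_1 v_2] = [[-9, 2], [-5, 1]] has det V = 1, so V^{-1} = adj(V)/det V = [[1, -2], [5, -9]].
Modal coordinates z(0) = V^{-1} x(0): 1·(-1) + (-2)·(-2) = 3; 5·(-1) + (-9)·(-2) = 13; so z(0) = [3, 13]^T.
x_2(t) = Σ_i (v_i)_2 · z_i(0) · e^{λ_i t} (row 2 of V times the modal terms).
x_2(1.5) = (-5)·3·e^{-4·1.5} + 1·13·e^{-3·1.5} = (-15)·0.002479 + 13·0.011109 = 0.1072.

0.1072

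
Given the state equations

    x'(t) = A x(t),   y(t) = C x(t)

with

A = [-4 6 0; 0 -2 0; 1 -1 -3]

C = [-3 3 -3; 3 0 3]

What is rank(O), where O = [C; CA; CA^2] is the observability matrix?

CA = [[9, -21, 9], [-9, 15, -9]]
CA^2 = [[-27, 87, -27], [27, -75, 27]]
Observability matrix O = [C; CA; CA^2] = [[-3, 3, -3], [3, 0, 3], [9, -21, 9], [-9, 15, -9], [-27, 87, -27], [27, -75, 27]]
The columns c1, c2, c3 of O are linearly dependent: -c1 + c3 = 0 (check each entry), so rank(O) ≤ 2.
The 2×2 minor from rows 1, 2, columns 1, 2 is (-3)·0 - 3·3 = 0 - 9 = -9 ≠ 0, so rank(O) = 2.
rank(O) = 2 < n = 3, so the pair (A, C) is not completely observable.

2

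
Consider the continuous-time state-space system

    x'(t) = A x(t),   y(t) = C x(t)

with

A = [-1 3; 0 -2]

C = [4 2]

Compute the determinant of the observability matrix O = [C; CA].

40

CA = [[-4, 8]]
Observability matrix O = [C; CA] = [[4, 2], [-4, 8]]
det(O) = 4·8 - 2·(-4) = 32 - (-8) = 40
Since det(O) ≠ 0, rank(O) = 2 and the system is completely observable.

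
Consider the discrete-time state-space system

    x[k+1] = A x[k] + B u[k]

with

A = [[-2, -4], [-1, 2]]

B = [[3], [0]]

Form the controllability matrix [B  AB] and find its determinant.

AB = [[-6], [-3]]
Controllability matrix C = [B  AB] = [[3, -6], [0, -3]]
det(C) = 3·(-3) - (-6)·0 = -9 - 0 = -9
Since det(C) ≠ 0, rank(C) = 2 and the system is completely controllable.

-9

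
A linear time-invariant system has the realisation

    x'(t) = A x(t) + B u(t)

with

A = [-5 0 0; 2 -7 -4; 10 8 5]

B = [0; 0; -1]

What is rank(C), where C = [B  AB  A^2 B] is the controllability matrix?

2

AB = [[0], [4], [-5]]
A^2B = [[0], [-8], [7]]
Controllability matrix C = [B  AB  A^2B] = [[0, 0, 0], [0, 4, -8], [-1, -5, 7]]
Row 1 of C is identically zero, so rank(C) ≤ 2.
The 2×2 minor from rows 2, 3, columns 1, 2 is 0·(-5) - 4·(-1) = 0 - (-4) = 4 ≠ 0, so rank(C) = 2.
rank(C) = 2 < n = 3, so the pair (A, B) is not completely controllable.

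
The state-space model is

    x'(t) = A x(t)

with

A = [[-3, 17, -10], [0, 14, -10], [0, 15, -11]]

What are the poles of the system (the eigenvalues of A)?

-3, -1, 4

det(sI - A) = s^3 - (tr A)s^2 + (M11 + M22 + M33)s - det A, where Mii is the 2×2 principal minor of A obtained by deleting row i and column i.
tr A = (-3) + 14 + (-11) = 0; M11 = 14·(-11) - (-10)·15 = -154 - (-150) = -4; M22 = (-3)·(-11) - (-10)·0 = 33 - 0 = 33; M33 = (-3)·14 - 17·0 = -42 - 0 = -42; sum of minors = -13.
det A = (-3)·(14·(-11) - (-10)·15) - 17·(0·(-11) - (-10)·0) + (-10)·(0·15 - 14·0) = (-3)·(-4) - 17·0 + (-10)·0 = 12.
So p(s) = det(sI - A) = s^3 - 13s - 12.
Rational-root test: any integer root divides -12. Testing small divisors, s = -1 works: p(-1) = -1 + 0 + 13 + (-12) = 0, so (s + 1) is a factor.
Dividing, p(s) = (s + 1)(s^2 - s - 12).
Factor s^2 - s - 12: two numbers with sum 1 and product -12 are 4 and -3, so s^2 - s - 12 = (s - 4)(s + 3).
Hence p(s) = (s - 4) (s + 1) (s + 3), with roots -3, -1, 4.
At least one eigenvalue has non-negative real part, so the system is not asymptotically stable.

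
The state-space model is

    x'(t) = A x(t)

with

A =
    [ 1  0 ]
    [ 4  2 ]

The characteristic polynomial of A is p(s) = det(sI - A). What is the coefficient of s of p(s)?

For a 2×2 matrix, det(sI - A) = s^2 - (tr A)s + det A.
tr A = 3, det A = 2.
So p(s) = s^2 - 3s + 2.
The coefficient of s is -3.

-3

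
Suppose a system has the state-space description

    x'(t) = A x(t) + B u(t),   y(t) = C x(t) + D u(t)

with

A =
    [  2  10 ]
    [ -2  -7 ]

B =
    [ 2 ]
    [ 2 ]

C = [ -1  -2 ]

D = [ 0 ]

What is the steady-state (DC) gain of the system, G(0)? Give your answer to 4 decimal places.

G(0) = C(-A)^{-1}B + D = -C A^{-1} B + D.
det A = 6, so A^{-1} = (1/6)·adj(A) = [[-7/6, -5/3], [1/3, 1/3]]
A^{-1} B = [-17/3, 4/3]^T
C A^{-1} B = 3
G(0) = D - C A^{-1} B = 0 - (3) = -3

-3.0000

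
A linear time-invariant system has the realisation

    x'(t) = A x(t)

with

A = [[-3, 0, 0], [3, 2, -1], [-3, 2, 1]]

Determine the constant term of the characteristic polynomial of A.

12

Expand det(sI - A) for the 3×3 matrix.
p(s) = s^3 - 5s + 12.
(Check: constant term = det(-A) = (-1)^3 det A = 12; coefficient of s^2 = -tr A = 0.)
The constant term is 12.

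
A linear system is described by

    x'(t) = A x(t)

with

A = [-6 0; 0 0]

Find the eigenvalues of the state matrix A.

det(sI - A) = s^2 - (tr A)s + det A, with tr A = (-6) + 0 = -6 and det A = (-6)·0 - 0·0 = 0 - 0 = 0.
So p(s) = det(sI - A) = s^2 + 6s.
Factor s^2 + 6s: two numbers with sum -6 and product 0 are 0 and -6, so s^2 + 6s = s(s + 6).
Hence p(s) = s (s + 6), with roots -6, 0.
At least one eigenvalue has non-negative real part, so the system is not asymptotically stable.

-6, 0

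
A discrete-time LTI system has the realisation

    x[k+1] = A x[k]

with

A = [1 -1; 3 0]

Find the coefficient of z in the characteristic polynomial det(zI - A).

For a 2×2 matrix, det(zI - A) = z^2 - (tr A)z + det A.
tr A = 1, det A = 3.
So p(z) = z^2 - z + 3.
The coefficient of z is -1.

-1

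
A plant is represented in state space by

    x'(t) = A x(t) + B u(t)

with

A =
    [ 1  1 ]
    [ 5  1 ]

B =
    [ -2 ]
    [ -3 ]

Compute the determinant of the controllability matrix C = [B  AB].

AB = [[-5], [-13]]
Controllability matrix C = [B  AB] = [[-2, -5], [-3, -13]]
det(C) = (-2)·(-13) - (-5)·(-3) = 26 - 15 = 11
Since det(C) ≠ 0, rank(C) = 2 and the system is completely controllable.

11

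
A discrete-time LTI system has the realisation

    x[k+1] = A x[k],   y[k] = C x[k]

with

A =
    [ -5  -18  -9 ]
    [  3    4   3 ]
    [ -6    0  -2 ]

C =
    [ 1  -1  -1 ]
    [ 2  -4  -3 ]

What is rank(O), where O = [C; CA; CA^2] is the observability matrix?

CA = [[-2, -22, -10], [-4, -52, -24]]
CA^2 = [[4, -52, -28], [8, -136, -72]]
Observability matrix O = [C; CA; CA^2] = [[1, -1, -1], [2, -4, -3], [-2, -22, -10], [-4, -52, -24], [4, -52, -28], [8, -136, -72]]
The columns c1, c2, c3 of O are linearly dependent: c1 - c2 + 2·c3 = 0 (check each entry), so rank(O) ≤ 2.
The 2×2 minor from rows 1, 2, columns 1, 2 is 1·(-4) - (-1)·2 = -4 - (-2) = -2 ≠ 0, so rank(O) = 2.
rank(O) = 2 < n = 3, so the pair (A, C) is not completely observable.

2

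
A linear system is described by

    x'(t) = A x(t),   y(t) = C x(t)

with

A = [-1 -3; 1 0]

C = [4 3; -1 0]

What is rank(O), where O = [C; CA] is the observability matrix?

2

CA = [[-1, -12], [1, 3]]
Observability matrix O = [C; CA] = [[4, 3], [-1, 0], [-1, -12], [1, 3]]
Take the 2×2 submatrix of O formed by rows 1, 2: [[4, 3], [-1, 0]]. Its determinant is 4·0 - 3·(-1) = 0 - (-3) = 3 ≠ 0.
So rank(O) ≥ 2; since O has 2 columns, rank(O) = 2.
rank(O) = 2 = n, so the pair (A, C) is completely observable.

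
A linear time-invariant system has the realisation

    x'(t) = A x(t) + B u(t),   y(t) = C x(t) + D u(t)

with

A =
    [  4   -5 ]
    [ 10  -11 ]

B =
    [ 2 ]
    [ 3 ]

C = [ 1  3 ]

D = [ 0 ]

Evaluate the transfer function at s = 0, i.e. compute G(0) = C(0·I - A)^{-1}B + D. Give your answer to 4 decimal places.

G(0) = C(-A)^{-1}B + D = -C A^{-1} B + D.
det A = 6, so A^{-1} = (1/6)·adj(A) = [[-11/6, 5/6], [-5/3, 2/3]]
A^{-1} B = [-7/6, -4/3]^T
C A^{-1} B = -31/6
G(0) = D - C A^{-1} B = 0 - (-31/6) = 31/6 ≈ 5.1667

5.1667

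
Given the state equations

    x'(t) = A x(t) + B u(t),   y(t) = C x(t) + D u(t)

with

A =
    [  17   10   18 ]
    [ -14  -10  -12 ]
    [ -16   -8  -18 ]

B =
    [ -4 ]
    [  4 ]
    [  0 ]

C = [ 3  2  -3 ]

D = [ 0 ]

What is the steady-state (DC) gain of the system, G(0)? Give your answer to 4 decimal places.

G(0) = C(-A)^{-1}B + D = -C A^{-1} B + D.
det A = -36, so A^{-1} = (1/-36)·adj(A) = [[-7/3, -1, -5/3], [5/3, 1/2, 4/3], [4/3, 2/3, 5/6]]
A^{-1} B = [16/3, -14/3, -8/3]^T
C A^{-1} B = 44/3
G(0) = D - C A^{-1} B = 0 - (44/3) = -44/3 ≈ -14.6667

-14.6667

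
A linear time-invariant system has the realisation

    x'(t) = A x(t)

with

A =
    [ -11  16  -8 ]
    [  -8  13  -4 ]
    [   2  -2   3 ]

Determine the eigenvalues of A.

det(sI - A) = s^3 - (tr A)s^2 + (M11 + M22 + M33)s - det A, where Mii is the 2×2 principal minor of A obtained by deleting row i and column i.
tr A = (-11) + 13 + 3 = 5; M11 = 13·3 - (-4)·(-2) = 39 - 8 = 31; M22 = (-11)·3 - (-8)·2 = -33 - (-16) = -17; M33 = (-11)·13 - 16·(-8) = -143 - (-128) = -15; sum of minors = -1.
det A = (-11)·(13·3 - (-4)·(-2)) - 16·((-8)·3 - (-4)·2) + (-8)·((-8)·(-2) - 13·2) = (-11)·31 - 16·(-16) + (-8)·(-10) = -5.
So p(s) = det(sI - A) = s^3 - 5s^2 - s + 5.
Rational-root test: any integer root divides 5. Testing small divisors, s = -1 works: p(-1) = -1 + (-5) + 1 + 5 = 0, so (s + 1) is a factor.
Dividing, p(s) = (s + 1)(s^2 - 6s + 5).
Factor s^2 - 6s + 5: two numbers with sum 6 and product 5 are 5 and 1, so s^2 - 6s + 5 = (s - 5)(s - 1).
Hence p(s) = (s - 5) (s - 1) (s + 1), with roots -1, 1, 5.
At least one eigenvalue has non-negative real part, so the system is not asymptotically stable.

-1, 1, 5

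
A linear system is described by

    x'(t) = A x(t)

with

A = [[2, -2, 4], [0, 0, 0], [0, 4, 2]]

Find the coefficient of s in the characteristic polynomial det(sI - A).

4

Expand det(sI - A) for the 3×3 matrix.
p(s) = s^3 - 4s^2 + 4s.
(Check: constant term = det(-A) = (-1)^3 det A = 0; coefficient of s^2 = -tr A = -4.)
The coefficient of s is 4.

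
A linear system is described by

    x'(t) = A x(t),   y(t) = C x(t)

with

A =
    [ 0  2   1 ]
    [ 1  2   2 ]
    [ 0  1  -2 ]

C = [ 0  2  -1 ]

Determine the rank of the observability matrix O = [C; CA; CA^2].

3

CA = [[2, 3, 6]]
CA^2 = [[3, 16, -4]]
Observability matrix O = [C; CA; CA^2] = [[0, 2, -1], [2, 3, 6], [3, 16, -4]]
det(O) = 0·(3·(-4) - 6·16) - 2·(2·(-4) - 6·3) + (-1)·(2·16 - 3·3) = 0·(-108) - 2·(-26) + (-1)·23 = 29 ≠ 0, so rank(O) = 3.
rank(O) = 3 = n, so the pair (A, C) is completely observable.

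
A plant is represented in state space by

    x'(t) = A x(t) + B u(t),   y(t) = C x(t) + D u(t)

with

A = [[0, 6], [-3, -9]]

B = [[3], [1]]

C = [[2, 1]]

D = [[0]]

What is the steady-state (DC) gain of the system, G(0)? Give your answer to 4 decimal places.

3.1667

G(0) = C(-A)^{-1}B + D = -C A^{-1} B + D.
det A = 18, so A^{-1} = (1/18)·adj(A) = [[-1/2, -1/3], [1/6, 0]]
A^{-1} B = [-11/6, 1/2]^T
C A^{-1} B = -19/6
G(0) = D - C A^{-1} B = 0 - (-19/6) = 19/6 ≈ 3.1667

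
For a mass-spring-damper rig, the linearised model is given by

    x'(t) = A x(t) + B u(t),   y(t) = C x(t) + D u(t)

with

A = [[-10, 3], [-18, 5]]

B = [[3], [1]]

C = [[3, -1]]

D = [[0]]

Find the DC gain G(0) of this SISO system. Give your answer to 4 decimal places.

2.0000

G(0) = C(-A)^{-1}B + D = -C A^{-1} B + D.
det A = 4, so A^{-1} = (1/4)·adj(A) = [[5/4, -3/4], [9/2, -5/2]]
A^{-1} B = [3, 11]^T
C A^{-1} B = -2
G(0) = D - C A^{-1} B = 0 - (-2) = 2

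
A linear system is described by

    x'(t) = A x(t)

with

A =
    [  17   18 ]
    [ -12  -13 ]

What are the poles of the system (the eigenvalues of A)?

-1, 5

det(sI - A) = s^2 - (tr A)s + det A, with tr A = 17 + (-13) = 4 and det A = 17·(-13) - 18·(-12) = -221 - (-216) = -5.
So p(s) = det(sI - A) = s^2 - 4s - 5.
Factor s^2 - 4s - 5: two numbers with sum 4 and product -5 are 5 and -1, so s^2 - 4s - 5 = (s - 5)(s + 1).
Hence p(s) = (s - 5) (s + 1), with roots -1, 5.
At least one eigenvalue has non-negative real part, so the system is not asymptotically stable.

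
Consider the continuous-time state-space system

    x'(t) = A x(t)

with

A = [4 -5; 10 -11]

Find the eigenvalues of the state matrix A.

-6, -1

det(sI - A) = s^2 - (tr A)s + det A, with tr A = 4 + (-11) = -7 and det A = 4·(-11) - (-5)·10 = -44 - (-50) = 6.
So p(s) = det(sI - A) = s^2 + 7s + 6.
Factor s^2 + 7s + 6: two numbers with sum -7 and product 6 are -1 and -6, so s^2 + 7s + 6 = (s + 1)(s + 6).
Hence p(s) = (s + 1) (s + 6), with roots -6, -1.
All eigenvalues have negative real part, so the system is asymptotically stable.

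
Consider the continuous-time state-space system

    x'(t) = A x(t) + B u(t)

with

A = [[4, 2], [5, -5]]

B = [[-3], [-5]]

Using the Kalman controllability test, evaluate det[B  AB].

-140

AB = [[-22], [10]]
Controllability matrix C = [B  AB] = [[-3, -22], [-5, 10]]
det(C) = (-3)·10 - (-22)·(-5) = -30 - 110 = -140
Since det(C) ≠ 0, rank(C) = 2 and the system is completely controllable.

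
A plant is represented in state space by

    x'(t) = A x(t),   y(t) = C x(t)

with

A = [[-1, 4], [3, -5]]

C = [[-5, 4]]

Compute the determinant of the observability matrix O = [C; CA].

132

CA = [[17, -40]]
Observability matrix O = [C; CA] = [[-5, 4], [17, -40]]
det(O) = (-5)·(-40) - 4·17 = 200 - 68 = 132
Since det(O) ≠ 0, rank(O) = 2 and the system is completely observable.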